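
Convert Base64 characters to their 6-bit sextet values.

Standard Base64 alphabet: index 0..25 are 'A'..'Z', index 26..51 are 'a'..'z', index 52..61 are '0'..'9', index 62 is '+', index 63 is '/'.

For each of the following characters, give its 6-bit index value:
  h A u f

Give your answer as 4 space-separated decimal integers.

Answer: 33 0 46 31

Derivation:
'h': a..z range, 26 + ord('h') − ord('a') = 33
'A': A..Z range, ord('A') − ord('A') = 0
'u': a..z range, 26 + ord('u') − ord('a') = 46
'f': a..z range, 26 + ord('f') − ord('a') = 31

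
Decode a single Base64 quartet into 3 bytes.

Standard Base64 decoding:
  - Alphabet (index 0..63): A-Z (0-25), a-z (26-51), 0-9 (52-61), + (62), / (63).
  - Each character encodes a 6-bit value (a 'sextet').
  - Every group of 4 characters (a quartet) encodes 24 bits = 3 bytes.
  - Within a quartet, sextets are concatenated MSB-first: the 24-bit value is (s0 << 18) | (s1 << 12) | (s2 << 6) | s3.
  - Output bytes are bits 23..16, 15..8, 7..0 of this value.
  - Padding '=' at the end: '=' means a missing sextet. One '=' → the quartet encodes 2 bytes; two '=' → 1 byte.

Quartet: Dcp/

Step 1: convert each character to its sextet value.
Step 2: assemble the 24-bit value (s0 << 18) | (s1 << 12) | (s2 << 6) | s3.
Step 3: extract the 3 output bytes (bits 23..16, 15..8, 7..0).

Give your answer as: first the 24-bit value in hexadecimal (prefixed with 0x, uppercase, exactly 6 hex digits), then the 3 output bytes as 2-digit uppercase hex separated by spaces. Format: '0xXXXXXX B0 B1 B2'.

Sextets: D=3, c=28, p=41, /=63
24-bit: (3<<18) | (28<<12) | (41<<6) | 63
      = 0x0C0000 | 0x01C000 | 0x000A40 | 0x00003F
      = 0x0DCA7F
Bytes: (v>>16)&0xFF=0D, (v>>8)&0xFF=CA, v&0xFF=7F

Answer: 0x0DCA7F 0D CA 7F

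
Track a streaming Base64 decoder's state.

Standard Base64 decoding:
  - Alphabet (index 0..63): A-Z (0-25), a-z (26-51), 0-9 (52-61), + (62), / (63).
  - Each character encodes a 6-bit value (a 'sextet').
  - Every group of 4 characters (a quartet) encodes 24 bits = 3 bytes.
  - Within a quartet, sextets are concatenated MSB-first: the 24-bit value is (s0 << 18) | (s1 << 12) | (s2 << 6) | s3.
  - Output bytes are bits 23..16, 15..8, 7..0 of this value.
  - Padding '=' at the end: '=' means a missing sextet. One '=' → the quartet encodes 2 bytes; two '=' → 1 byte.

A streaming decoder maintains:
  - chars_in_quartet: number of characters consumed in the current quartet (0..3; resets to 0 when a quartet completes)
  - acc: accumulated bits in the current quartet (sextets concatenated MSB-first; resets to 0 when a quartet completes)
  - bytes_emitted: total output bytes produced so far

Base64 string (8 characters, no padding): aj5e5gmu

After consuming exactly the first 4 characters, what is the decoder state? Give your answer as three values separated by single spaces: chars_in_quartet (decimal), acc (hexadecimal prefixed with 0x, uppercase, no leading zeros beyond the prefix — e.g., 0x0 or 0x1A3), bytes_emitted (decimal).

After char 0 ('a'=26): chars_in_quartet=1 acc=0x1A bytes_emitted=0
After char 1 ('j'=35): chars_in_quartet=2 acc=0x6A3 bytes_emitted=0
After char 2 ('5'=57): chars_in_quartet=3 acc=0x1A8F9 bytes_emitted=0
After char 3 ('e'=30): chars_in_quartet=4 acc=0x6A3E5E -> emit 6A 3E 5E, reset; bytes_emitted=3

Answer: 0 0x0 3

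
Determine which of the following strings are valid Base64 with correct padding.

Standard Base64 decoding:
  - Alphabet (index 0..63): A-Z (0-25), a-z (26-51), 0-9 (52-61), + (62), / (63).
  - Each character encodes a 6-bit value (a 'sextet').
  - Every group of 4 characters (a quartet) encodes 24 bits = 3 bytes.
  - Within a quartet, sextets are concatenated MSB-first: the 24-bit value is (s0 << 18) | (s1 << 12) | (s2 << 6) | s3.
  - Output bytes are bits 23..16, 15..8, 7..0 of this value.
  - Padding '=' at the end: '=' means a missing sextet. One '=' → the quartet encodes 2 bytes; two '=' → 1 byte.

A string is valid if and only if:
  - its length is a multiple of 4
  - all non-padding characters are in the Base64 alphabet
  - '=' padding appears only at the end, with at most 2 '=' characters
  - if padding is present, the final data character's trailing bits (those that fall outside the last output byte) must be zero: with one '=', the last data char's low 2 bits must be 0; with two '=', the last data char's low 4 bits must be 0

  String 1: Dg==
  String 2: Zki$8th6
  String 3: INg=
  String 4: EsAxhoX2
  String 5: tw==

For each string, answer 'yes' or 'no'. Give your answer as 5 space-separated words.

Answer: yes no yes yes yes

Derivation:
String 1: 'Dg==' → valid
String 2: 'Zki$8th6' → invalid (bad char(s): ['$'])
String 3: 'INg=' → valid
String 4: 'EsAxhoX2' → valid
String 5: 'tw==' → valid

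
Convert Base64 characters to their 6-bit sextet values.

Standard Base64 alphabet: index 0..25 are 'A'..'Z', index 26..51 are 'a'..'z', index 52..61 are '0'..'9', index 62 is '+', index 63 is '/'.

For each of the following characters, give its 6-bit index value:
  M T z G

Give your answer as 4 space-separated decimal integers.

Answer: 12 19 51 6

Derivation:
'M': A..Z range, ord('M') − ord('A') = 12
'T': A..Z range, ord('T') − ord('A') = 19
'z': a..z range, 26 + ord('z') − ord('a') = 51
'G': A..Z range, ord('G') − ord('A') = 6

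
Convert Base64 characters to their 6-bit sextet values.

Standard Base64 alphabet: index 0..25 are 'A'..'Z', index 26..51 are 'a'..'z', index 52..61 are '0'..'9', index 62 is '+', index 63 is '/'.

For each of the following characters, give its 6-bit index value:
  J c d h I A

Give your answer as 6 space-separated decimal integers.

'J': A..Z range, ord('J') − ord('A') = 9
'c': a..z range, 26 + ord('c') − ord('a') = 28
'd': a..z range, 26 + ord('d') − ord('a') = 29
'h': a..z range, 26 + ord('h') − ord('a') = 33
'I': A..Z range, ord('I') − ord('A') = 8
'A': A..Z range, ord('A') − ord('A') = 0

Answer: 9 28 29 33 8 0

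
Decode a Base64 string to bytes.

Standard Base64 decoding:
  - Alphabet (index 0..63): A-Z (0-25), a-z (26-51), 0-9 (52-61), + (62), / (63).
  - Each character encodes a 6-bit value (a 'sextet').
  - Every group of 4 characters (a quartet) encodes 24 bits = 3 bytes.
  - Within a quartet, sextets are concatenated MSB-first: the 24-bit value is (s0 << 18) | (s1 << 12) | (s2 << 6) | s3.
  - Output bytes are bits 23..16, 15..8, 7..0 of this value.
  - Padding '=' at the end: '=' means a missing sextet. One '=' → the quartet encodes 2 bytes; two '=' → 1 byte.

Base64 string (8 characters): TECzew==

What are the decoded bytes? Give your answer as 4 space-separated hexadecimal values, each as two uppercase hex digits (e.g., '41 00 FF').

Answer: 4C 40 B3 7B

Derivation:
After char 0 ('T'=19): chars_in_quartet=1 acc=0x13 bytes_emitted=0
After char 1 ('E'=4): chars_in_quartet=2 acc=0x4C4 bytes_emitted=0
After char 2 ('C'=2): chars_in_quartet=3 acc=0x13102 bytes_emitted=0
After char 3 ('z'=51): chars_in_quartet=4 acc=0x4C40B3 -> emit 4C 40 B3, reset; bytes_emitted=3
After char 4 ('e'=30): chars_in_quartet=1 acc=0x1E bytes_emitted=3
After char 5 ('w'=48): chars_in_quartet=2 acc=0x7B0 bytes_emitted=3
Padding '==': partial quartet acc=0x7B0 -> emit 7B; bytes_emitted=4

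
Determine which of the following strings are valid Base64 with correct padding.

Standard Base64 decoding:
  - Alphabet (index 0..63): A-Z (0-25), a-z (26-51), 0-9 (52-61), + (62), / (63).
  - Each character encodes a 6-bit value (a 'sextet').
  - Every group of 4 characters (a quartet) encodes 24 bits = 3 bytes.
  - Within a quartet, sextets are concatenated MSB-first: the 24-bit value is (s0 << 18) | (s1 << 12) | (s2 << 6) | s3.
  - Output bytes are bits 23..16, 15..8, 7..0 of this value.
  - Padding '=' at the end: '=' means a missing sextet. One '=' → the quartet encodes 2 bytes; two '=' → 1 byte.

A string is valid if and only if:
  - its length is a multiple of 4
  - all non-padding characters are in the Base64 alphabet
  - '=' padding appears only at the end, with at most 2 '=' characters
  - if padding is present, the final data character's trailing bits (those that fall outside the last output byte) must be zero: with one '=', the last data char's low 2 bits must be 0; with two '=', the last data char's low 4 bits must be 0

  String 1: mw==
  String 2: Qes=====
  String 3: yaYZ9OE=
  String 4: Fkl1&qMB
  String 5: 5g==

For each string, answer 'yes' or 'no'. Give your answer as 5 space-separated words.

String 1: 'mw==' → valid
String 2: 'Qes=====' → invalid (5 pad chars (max 2))
String 3: 'yaYZ9OE=' → valid
String 4: 'Fkl1&qMB' → invalid (bad char(s): ['&'])
String 5: '5g==' → valid

Answer: yes no yes no yes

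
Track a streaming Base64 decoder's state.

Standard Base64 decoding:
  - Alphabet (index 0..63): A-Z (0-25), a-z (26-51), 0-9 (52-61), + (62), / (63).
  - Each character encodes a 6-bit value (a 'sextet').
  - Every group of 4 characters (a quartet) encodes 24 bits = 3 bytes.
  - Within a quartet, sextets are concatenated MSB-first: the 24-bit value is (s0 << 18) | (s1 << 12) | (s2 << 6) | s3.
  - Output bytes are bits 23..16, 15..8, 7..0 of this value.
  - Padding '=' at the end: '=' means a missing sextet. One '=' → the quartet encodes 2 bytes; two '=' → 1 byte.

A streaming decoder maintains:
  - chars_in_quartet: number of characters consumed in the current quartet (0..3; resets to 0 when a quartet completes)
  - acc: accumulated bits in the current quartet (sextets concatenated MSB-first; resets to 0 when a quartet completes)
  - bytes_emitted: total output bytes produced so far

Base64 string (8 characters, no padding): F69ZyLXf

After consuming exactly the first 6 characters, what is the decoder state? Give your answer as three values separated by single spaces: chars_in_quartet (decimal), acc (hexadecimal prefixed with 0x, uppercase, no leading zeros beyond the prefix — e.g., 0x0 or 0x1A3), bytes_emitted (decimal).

After char 0 ('F'=5): chars_in_quartet=1 acc=0x5 bytes_emitted=0
After char 1 ('6'=58): chars_in_quartet=2 acc=0x17A bytes_emitted=0
After char 2 ('9'=61): chars_in_quartet=3 acc=0x5EBD bytes_emitted=0
After char 3 ('Z'=25): chars_in_quartet=4 acc=0x17AF59 -> emit 17 AF 59, reset; bytes_emitted=3
After char 4 ('y'=50): chars_in_quartet=1 acc=0x32 bytes_emitted=3
After char 5 ('L'=11): chars_in_quartet=2 acc=0xC8B bytes_emitted=3

Answer: 2 0xC8B 3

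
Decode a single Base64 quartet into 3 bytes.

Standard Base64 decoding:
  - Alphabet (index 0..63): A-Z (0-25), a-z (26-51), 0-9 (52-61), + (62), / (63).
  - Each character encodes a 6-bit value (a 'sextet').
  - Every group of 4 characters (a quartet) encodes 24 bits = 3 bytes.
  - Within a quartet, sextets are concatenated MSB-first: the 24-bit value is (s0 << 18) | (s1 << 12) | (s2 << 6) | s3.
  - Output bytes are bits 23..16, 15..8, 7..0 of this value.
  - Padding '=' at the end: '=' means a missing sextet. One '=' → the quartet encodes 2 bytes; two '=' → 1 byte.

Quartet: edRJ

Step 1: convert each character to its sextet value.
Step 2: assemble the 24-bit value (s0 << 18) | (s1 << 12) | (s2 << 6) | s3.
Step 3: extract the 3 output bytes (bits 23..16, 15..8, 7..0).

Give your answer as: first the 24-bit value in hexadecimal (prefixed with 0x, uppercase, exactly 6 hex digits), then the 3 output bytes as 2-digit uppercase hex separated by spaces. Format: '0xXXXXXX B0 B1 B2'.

Answer: 0x79D449 79 D4 49

Derivation:
Sextets: e=30, d=29, R=17, J=9
24-bit: (30<<18) | (29<<12) | (17<<6) | 9
      = 0x780000 | 0x01D000 | 0x000440 | 0x000009
      = 0x79D449
Bytes: (v>>16)&0xFF=79, (v>>8)&0xFF=D4, v&0xFF=49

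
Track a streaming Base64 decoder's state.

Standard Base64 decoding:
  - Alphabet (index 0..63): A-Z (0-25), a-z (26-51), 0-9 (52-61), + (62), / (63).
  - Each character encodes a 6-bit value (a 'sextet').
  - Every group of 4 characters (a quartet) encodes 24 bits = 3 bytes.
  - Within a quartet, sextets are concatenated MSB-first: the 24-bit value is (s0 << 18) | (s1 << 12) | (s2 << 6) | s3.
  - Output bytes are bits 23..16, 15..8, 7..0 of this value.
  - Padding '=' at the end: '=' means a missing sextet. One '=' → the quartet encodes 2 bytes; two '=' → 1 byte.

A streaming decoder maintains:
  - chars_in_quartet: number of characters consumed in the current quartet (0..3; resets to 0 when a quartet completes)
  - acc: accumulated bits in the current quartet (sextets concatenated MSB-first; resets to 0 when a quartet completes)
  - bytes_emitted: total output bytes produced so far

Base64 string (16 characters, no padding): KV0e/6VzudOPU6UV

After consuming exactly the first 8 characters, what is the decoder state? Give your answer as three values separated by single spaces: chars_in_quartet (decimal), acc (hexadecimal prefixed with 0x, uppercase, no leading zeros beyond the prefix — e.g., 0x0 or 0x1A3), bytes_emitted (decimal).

After char 0 ('K'=10): chars_in_quartet=1 acc=0xA bytes_emitted=0
After char 1 ('V'=21): chars_in_quartet=2 acc=0x295 bytes_emitted=0
After char 2 ('0'=52): chars_in_quartet=3 acc=0xA574 bytes_emitted=0
After char 3 ('e'=30): chars_in_quartet=4 acc=0x295D1E -> emit 29 5D 1E, reset; bytes_emitted=3
After char 4 ('/'=63): chars_in_quartet=1 acc=0x3F bytes_emitted=3
After char 5 ('6'=58): chars_in_quartet=2 acc=0xFFA bytes_emitted=3
After char 6 ('V'=21): chars_in_quartet=3 acc=0x3FE95 bytes_emitted=3
After char 7 ('z'=51): chars_in_quartet=4 acc=0xFFA573 -> emit FF A5 73, reset; bytes_emitted=6

Answer: 0 0x0 6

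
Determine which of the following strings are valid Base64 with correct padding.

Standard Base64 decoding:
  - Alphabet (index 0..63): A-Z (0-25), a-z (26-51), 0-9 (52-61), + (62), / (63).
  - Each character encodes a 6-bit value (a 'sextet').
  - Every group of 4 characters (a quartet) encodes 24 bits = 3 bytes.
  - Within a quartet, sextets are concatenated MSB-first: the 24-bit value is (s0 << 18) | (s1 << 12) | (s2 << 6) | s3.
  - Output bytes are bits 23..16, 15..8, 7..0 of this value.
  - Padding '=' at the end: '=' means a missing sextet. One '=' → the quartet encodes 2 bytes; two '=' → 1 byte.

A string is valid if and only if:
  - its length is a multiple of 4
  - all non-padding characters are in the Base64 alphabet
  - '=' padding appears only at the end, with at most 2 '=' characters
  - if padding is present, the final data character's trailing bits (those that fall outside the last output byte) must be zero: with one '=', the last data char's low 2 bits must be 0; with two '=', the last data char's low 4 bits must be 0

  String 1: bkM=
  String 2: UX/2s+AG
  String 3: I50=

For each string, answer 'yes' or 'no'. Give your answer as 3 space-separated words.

Answer: yes yes yes

Derivation:
String 1: 'bkM=' → valid
String 2: 'UX/2s+AG' → valid
String 3: 'I50=' → valid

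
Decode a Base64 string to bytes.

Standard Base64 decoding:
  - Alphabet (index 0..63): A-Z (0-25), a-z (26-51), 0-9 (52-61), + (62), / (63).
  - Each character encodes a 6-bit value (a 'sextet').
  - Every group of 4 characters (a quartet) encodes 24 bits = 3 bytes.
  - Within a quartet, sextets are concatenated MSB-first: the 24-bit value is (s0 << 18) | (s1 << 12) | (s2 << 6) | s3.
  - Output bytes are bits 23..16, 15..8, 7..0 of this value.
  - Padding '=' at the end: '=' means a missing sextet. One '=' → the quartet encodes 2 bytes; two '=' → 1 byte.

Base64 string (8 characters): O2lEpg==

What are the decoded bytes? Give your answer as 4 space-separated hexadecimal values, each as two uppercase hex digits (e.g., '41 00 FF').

After char 0 ('O'=14): chars_in_quartet=1 acc=0xE bytes_emitted=0
After char 1 ('2'=54): chars_in_quartet=2 acc=0x3B6 bytes_emitted=0
After char 2 ('l'=37): chars_in_quartet=3 acc=0xEDA5 bytes_emitted=0
After char 3 ('E'=4): chars_in_quartet=4 acc=0x3B6944 -> emit 3B 69 44, reset; bytes_emitted=3
After char 4 ('p'=41): chars_in_quartet=1 acc=0x29 bytes_emitted=3
After char 5 ('g'=32): chars_in_quartet=2 acc=0xA60 bytes_emitted=3
Padding '==': partial quartet acc=0xA60 -> emit A6; bytes_emitted=4

Answer: 3B 69 44 A6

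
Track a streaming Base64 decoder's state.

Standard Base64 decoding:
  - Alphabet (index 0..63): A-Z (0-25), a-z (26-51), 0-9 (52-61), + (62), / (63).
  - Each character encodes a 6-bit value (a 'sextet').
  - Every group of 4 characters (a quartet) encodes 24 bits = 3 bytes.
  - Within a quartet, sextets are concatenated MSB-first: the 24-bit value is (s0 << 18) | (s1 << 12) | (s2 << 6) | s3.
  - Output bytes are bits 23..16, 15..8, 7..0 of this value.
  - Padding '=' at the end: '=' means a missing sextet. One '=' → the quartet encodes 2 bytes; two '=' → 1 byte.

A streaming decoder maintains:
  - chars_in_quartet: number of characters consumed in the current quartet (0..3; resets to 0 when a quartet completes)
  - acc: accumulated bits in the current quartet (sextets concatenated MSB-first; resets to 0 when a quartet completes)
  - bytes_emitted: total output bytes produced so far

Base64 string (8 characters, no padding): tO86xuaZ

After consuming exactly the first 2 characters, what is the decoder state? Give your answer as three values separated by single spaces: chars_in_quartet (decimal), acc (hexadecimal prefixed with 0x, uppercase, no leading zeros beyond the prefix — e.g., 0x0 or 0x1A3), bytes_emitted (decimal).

Answer: 2 0xB4E 0

Derivation:
After char 0 ('t'=45): chars_in_quartet=1 acc=0x2D bytes_emitted=0
After char 1 ('O'=14): chars_in_quartet=2 acc=0xB4E bytes_emitted=0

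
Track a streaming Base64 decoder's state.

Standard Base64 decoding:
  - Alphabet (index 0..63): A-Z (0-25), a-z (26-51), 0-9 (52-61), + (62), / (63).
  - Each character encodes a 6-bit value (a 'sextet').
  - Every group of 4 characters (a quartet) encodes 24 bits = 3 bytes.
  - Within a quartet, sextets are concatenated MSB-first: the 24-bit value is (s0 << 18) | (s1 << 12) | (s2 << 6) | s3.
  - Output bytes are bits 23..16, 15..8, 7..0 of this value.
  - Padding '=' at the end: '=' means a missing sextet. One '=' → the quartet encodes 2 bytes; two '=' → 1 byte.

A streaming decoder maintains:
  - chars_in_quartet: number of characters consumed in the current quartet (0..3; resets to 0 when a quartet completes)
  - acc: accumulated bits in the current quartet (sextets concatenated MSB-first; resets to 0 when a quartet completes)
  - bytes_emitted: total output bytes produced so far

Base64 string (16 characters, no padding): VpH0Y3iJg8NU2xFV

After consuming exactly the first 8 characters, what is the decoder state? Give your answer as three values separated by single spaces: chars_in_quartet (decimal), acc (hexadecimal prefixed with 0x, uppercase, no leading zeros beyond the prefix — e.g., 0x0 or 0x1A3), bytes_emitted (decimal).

After char 0 ('V'=21): chars_in_quartet=1 acc=0x15 bytes_emitted=0
After char 1 ('p'=41): chars_in_quartet=2 acc=0x569 bytes_emitted=0
After char 2 ('H'=7): chars_in_quartet=3 acc=0x15A47 bytes_emitted=0
After char 3 ('0'=52): chars_in_quartet=4 acc=0x5691F4 -> emit 56 91 F4, reset; bytes_emitted=3
After char 4 ('Y'=24): chars_in_quartet=1 acc=0x18 bytes_emitted=3
After char 5 ('3'=55): chars_in_quartet=2 acc=0x637 bytes_emitted=3
After char 6 ('i'=34): chars_in_quartet=3 acc=0x18DE2 bytes_emitted=3
After char 7 ('J'=9): chars_in_quartet=4 acc=0x637889 -> emit 63 78 89, reset; bytes_emitted=6

Answer: 0 0x0 6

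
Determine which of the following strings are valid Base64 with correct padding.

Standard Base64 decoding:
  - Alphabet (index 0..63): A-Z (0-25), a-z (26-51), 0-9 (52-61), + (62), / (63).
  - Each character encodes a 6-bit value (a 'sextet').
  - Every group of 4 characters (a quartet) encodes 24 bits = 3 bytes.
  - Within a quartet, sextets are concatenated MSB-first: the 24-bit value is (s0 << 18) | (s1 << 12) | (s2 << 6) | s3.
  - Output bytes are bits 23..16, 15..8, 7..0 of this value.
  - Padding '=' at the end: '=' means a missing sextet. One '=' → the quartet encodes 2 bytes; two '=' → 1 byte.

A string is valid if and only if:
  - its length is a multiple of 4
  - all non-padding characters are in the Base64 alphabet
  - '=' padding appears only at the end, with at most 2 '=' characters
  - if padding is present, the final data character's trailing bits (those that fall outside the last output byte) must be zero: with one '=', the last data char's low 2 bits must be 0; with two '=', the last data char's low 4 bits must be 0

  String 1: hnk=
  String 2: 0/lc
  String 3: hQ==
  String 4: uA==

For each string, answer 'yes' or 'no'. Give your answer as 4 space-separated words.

String 1: 'hnk=' → valid
String 2: '0/lc' → valid
String 3: 'hQ==' → valid
String 4: 'uA==' → valid

Answer: yes yes yes yes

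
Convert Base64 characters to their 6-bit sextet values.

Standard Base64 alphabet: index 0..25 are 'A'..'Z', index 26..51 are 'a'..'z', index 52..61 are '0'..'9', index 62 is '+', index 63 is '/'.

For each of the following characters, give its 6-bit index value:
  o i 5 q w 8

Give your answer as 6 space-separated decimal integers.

'o': a..z range, 26 + ord('o') − ord('a') = 40
'i': a..z range, 26 + ord('i') − ord('a') = 34
'5': 0..9 range, 52 + ord('5') − ord('0') = 57
'q': a..z range, 26 + ord('q') − ord('a') = 42
'w': a..z range, 26 + ord('w') − ord('a') = 48
'8': 0..9 range, 52 + ord('8') − ord('0') = 60

Answer: 40 34 57 42 48 60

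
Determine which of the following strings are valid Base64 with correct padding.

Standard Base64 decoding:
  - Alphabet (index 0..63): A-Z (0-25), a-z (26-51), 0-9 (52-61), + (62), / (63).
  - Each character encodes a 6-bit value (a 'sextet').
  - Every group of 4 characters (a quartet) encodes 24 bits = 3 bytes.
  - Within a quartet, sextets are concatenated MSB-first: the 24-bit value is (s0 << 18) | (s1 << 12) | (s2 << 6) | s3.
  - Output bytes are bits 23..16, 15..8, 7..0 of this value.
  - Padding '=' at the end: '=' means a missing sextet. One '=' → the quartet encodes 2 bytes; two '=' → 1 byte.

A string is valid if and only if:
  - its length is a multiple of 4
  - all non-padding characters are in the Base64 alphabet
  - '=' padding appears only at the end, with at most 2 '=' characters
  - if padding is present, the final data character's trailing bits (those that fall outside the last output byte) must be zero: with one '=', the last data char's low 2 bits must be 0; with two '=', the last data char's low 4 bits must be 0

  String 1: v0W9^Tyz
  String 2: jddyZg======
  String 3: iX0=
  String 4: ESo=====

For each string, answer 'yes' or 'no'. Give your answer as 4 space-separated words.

Answer: no no yes no

Derivation:
String 1: 'v0W9^Tyz' → invalid (bad char(s): ['^'])
String 2: 'jddyZg======' → invalid (6 pad chars (max 2))
String 3: 'iX0=' → valid
String 4: 'ESo=====' → invalid (5 pad chars (max 2))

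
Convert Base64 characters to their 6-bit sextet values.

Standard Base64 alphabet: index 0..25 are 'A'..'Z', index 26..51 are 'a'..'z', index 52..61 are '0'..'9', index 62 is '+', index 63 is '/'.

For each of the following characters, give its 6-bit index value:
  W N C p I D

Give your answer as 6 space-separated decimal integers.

Answer: 22 13 2 41 8 3

Derivation:
'W': A..Z range, ord('W') − ord('A') = 22
'N': A..Z range, ord('N') − ord('A') = 13
'C': A..Z range, ord('C') − ord('A') = 2
'p': a..z range, 26 + ord('p') − ord('a') = 41
'I': A..Z range, ord('I') − ord('A') = 8
'D': A..Z range, ord('D') − ord('A') = 3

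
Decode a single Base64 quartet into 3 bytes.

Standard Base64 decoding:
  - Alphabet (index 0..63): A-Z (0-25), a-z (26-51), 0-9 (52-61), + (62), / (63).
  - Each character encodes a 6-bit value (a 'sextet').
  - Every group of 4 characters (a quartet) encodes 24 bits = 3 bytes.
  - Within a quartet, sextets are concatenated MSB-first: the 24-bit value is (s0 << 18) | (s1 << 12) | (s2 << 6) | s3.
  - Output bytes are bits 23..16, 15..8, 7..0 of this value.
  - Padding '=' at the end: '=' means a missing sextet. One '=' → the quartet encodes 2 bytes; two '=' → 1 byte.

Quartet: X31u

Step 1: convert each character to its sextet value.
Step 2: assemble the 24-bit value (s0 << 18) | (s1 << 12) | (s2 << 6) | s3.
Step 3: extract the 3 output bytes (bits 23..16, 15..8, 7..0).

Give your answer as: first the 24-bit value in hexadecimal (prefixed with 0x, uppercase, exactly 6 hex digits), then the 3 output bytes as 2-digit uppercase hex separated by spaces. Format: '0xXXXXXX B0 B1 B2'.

Answer: 0x5F7D6E 5F 7D 6E

Derivation:
Sextets: X=23, 3=55, 1=53, u=46
24-bit: (23<<18) | (55<<12) | (53<<6) | 46
      = 0x5C0000 | 0x037000 | 0x000D40 | 0x00002E
      = 0x5F7D6E
Bytes: (v>>16)&0xFF=5F, (v>>8)&0xFF=7D, v&0xFF=6E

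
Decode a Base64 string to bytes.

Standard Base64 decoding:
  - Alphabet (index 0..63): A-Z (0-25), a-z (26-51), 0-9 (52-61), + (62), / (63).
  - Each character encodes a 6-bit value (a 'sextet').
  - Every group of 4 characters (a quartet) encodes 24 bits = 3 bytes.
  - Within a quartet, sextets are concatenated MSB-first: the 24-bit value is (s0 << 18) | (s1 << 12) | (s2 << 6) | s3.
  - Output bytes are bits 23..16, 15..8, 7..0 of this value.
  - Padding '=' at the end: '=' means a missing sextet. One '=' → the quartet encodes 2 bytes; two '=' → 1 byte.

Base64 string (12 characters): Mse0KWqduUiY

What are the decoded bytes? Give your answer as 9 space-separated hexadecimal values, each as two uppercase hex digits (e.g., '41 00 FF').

Answer: 32 C7 B4 29 6A 9D B9 48 98

Derivation:
After char 0 ('M'=12): chars_in_quartet=1 acc=0xC bytes_emitted=0
After char 1 ('s'=44): chars_in_quartet=2 acc=0x32C bytes_emitted=0
After char 2 ('e'=30): chars_in_quartet=3 acc=0xCB1E bytes_emitted=0
After char 3 ('0'=52): chars_in_quartet=4 acc=0x32C7B4 -> emit 32 C7 B4, reset; bytes_emitted=3
After char 4 ('K'=10): chars_in_quartet=1 acc=0xA bytes_emitted=3
After char 5 ('W'=22): chars_in_quartet=2 acc=0x296 bytes_emitted=3
After char 6 ('q'=42): chars_in_quartet=3 acc=0xA5AA bytes_emitted=3
After char 7 ('d'=29): chars_in_quartet=4 acc=0x296A9D -> emit 29 6A 9D, reset; bytes_emitted=6
After char 8 ('u'=46): chars_in_quartet=1 acc=0x2E bytes_emitted=6
After char 9 ('U'=20): chars_in_quartet=2 acc=0xB94 bytes_emitted=6
After char 10 ('i'=34): chars_in_quartet=3 acc=0x2E522 bytes_emitted=6
After char 11 ('Y'=24): chars_in_quartet=4 acc=0xB94898 -> emit B9 48 98, reset; bytes_emitted=9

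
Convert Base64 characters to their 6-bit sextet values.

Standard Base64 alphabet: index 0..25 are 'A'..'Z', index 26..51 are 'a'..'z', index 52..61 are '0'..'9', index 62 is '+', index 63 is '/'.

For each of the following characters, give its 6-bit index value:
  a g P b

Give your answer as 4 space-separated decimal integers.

'a': a..z range, 26 + ord('a') − ord('a') = 26
'g': a..z range, 26 + ord('g') − ord('a') = 32
'P': A..Z range, ord('P') − ord('A') = 15
'b': a..z range, 26 + ord('b') − ord('a') = 27

Answer: 26 32 15 27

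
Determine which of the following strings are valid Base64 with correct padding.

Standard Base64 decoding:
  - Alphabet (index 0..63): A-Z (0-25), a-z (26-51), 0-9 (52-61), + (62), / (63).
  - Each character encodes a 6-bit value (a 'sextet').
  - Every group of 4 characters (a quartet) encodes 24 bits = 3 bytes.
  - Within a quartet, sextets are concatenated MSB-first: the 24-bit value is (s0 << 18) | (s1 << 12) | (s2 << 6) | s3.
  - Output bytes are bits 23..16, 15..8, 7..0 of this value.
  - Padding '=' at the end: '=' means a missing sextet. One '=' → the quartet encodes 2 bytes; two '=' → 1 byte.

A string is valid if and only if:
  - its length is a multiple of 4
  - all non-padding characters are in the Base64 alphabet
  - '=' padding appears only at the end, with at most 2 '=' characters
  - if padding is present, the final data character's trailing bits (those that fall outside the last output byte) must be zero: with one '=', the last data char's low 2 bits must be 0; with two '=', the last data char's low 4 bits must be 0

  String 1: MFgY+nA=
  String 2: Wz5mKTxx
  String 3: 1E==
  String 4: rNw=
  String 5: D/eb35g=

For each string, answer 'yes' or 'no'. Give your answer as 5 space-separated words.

String 1: 'MFgY+nA=' → valid
String 2: 'Wz5mKTxx' → valid
String 3: '1E==' → invalid (bad trailing bits)
String 4: 'rNw=' → valid
String 5: 'D/eb35g=' → valid

Answer: yes yes no yes yes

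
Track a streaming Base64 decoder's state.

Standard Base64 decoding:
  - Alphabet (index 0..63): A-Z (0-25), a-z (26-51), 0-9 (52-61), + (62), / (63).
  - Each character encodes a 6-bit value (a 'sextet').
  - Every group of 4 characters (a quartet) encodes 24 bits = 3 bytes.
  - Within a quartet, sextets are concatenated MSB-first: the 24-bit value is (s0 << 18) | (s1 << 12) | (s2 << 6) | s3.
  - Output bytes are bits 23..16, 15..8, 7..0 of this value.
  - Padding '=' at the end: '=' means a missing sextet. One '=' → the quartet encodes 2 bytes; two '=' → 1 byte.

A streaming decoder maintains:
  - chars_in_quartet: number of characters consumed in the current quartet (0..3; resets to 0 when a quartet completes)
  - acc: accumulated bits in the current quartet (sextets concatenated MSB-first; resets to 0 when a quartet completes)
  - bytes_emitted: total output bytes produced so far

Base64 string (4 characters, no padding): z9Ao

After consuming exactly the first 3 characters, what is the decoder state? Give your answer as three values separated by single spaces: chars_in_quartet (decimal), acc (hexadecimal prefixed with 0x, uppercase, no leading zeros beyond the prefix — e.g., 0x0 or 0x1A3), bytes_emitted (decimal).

Answer: 3 0x33F40 0

Derivation:
After char 0 ('z'=51): chars_in_quartet=1 acc=0x33 bytes_emitted=0
After char 1 ('9'=61): chars_in_quartet=2 acc=0xCFD bytes_emitted=0
After char 2 ('A'=0): chars_in_quartet=3 acc=0x33F40 bytes_emitted=0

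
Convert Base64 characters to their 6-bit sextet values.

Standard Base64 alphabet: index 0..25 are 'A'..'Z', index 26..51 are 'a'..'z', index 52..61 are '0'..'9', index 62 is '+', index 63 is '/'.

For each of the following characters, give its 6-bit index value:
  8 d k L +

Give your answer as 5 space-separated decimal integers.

Answer: 60 29 36 11 62

Derivation:
'8': 0..9 range, 52 + ord('8') − ord('0') = 60
'd': a..z range, 26 + ord('d') − ord('a') = 29
'k': a..z range, 26 + ord('k') − ord('a') = 36
'L': A..Z range, ord('L') − ord('A') = 11
'+': index 62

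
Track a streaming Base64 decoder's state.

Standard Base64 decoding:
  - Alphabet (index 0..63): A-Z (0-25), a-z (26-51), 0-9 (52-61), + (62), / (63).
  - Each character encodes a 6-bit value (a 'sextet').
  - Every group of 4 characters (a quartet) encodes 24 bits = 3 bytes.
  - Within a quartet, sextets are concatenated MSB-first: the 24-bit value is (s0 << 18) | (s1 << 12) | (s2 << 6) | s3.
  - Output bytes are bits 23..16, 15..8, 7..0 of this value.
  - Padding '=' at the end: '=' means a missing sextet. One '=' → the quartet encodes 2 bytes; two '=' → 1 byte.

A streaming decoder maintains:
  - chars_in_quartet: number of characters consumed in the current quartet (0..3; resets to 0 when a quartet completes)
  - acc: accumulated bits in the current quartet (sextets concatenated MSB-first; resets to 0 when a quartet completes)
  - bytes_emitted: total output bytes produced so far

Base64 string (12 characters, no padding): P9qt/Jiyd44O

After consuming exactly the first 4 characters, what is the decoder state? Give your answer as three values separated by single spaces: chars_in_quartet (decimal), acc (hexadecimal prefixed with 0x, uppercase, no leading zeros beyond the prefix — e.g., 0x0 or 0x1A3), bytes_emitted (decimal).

After char 0 ('P'=15): chars_in_quartet=1 acc=0xF bytes_emitted=0
After char 1 ('9'=61): chars_in_quartet=2 acc=0x3FD bytes_emitted=0
After char 2 ('q'=42): chars_in_quartet=3 acc=0xFF6A bytes_emitted=0
After char 3 ('t'=45): chars_in_quartet=4 acc=0x3FDAAD -> emit 3F DA AD, reset; bytes_emitted=3

Answer: 0 0x0 3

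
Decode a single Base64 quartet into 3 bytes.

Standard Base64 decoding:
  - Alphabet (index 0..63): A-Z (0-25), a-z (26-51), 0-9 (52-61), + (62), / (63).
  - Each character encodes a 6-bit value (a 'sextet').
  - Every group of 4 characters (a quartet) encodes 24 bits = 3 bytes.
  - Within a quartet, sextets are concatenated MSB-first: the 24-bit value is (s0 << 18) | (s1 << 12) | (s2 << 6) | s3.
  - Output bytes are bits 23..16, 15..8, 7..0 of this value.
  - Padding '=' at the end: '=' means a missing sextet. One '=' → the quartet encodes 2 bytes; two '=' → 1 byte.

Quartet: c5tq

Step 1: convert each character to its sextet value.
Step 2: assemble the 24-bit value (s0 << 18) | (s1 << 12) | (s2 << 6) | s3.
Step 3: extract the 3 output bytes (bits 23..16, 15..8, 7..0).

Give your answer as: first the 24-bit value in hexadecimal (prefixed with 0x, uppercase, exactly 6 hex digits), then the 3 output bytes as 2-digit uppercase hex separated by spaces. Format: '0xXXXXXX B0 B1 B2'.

Sextets: c=28, 5=57, t=45, q=42
24-bit: (28<<18) | (57<<12) | (45<<6) | 42
      = 0x700000 | 0x039000 | 0x000B40 | 0x00002A
      = 0x739B6A
Bytes: (v>>16)&0xFF=73, (v>>8)&0xFF=9B, v&0xFF=6A

Answer: 0x739B6A 73 9B 6A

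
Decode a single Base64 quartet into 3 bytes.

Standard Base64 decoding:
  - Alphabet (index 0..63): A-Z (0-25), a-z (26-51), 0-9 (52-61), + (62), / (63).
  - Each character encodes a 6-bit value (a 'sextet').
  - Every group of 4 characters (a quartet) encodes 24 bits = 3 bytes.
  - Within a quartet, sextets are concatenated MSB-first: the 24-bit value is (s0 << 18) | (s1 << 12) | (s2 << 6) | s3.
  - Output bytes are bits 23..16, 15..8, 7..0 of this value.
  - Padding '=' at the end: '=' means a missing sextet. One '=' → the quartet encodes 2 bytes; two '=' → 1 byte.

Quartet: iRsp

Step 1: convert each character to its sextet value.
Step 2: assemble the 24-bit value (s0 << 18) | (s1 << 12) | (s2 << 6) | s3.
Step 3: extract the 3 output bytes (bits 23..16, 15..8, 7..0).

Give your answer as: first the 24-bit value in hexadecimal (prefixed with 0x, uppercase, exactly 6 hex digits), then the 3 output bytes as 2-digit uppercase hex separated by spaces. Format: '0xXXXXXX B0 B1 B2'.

Answer: 0x891B29 89 1B 29

Derivation:
Sextets: i=34, R=17, s=44, p=41
24-bit: (34<<18) | (17<<12) | (44<<6) | 41
      = 0x880000 | 0x011000 | 0x000B00 | 0x000029
      = 0x891B29
Bytes: (v>>16)&0xFF=89, (v>>8)&0xFF=1B, v&0xFF=29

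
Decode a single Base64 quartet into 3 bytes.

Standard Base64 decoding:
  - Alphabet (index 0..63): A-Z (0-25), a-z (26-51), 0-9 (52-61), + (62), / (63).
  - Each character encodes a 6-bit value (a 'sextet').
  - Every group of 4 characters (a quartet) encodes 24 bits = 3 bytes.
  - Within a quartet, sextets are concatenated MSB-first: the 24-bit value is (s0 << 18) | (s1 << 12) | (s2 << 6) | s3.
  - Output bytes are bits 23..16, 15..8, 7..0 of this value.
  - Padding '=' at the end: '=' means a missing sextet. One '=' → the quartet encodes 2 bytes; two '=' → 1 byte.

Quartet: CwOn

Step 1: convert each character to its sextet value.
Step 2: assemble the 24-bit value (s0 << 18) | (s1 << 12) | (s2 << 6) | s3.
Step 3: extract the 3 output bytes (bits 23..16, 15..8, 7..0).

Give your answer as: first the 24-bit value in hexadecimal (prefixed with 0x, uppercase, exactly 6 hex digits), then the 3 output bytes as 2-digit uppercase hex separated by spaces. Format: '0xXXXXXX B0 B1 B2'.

Answer: 0x0B03A7 0B 03 A7

Derivation:
Sextets: C=2, w=48, O=14, n=39
24-bit: (2<<18) | (48<<12) | (14<<6) | 39
      = 0x080000 | 0x030000 | 0x000380 | 0x000027
      = 0x0B03A7
Bytes: (v>>16)&0xFF=0B, (v>>8)&0xFF=03, v&0xFF=A7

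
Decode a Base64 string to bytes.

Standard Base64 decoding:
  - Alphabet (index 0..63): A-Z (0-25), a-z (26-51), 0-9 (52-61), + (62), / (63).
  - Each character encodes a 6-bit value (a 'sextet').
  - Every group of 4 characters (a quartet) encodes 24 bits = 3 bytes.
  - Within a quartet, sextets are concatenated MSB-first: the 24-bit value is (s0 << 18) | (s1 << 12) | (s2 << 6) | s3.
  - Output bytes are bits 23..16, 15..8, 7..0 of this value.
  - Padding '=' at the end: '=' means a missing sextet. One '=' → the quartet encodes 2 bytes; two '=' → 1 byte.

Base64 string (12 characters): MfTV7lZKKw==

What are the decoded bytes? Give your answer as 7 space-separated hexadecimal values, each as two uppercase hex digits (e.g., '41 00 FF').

After char 0 ('M'=12): chars_in_quartet=1 acc=0xC bytes_emitted=0
After char 1 ('f'=31): chars_in_quartet=2 acc=0x31F bytes_emitted=0
After char 2 ('T'=19): chars_in_quartet=3 acc=0xC7D3 bytes_emitted=0
After char 3 ('V'=21): chars_in_quartet=4 acc=0x31F4D5 -> emit 31 F4 D5, reset; bytes_emitted=3
After char 4 ('7'=59): chars_in_quartet=1 acc=0x3B bytes_emitted=3
After char 5 ('l'=37): chars_in_quartet=2 acc=0xEE5 bytes_emitted=3
After char 6 ('Z'=25): chars_in_quartet=3 acc=0x3B959 bytes_emitted=3
After char 7 ('K'=10): chars_in_quartet=4 acc=0xEE564A -> emit EE 56 4A, reset; bytes_emitted=6
After char 8 ('K'=10): chars_in_quartet=1 acc=0xA bytes_emitted=6
After char 9 ('w'=48): chars_in_quartet=2 acc=0x2B0 bytes_emitted=6
Padding '==': partial quartet acc=0x2B0 -> emit 2B; bytes_emitted=7

Answer: 31 F4 D5 EE 56 4A 2B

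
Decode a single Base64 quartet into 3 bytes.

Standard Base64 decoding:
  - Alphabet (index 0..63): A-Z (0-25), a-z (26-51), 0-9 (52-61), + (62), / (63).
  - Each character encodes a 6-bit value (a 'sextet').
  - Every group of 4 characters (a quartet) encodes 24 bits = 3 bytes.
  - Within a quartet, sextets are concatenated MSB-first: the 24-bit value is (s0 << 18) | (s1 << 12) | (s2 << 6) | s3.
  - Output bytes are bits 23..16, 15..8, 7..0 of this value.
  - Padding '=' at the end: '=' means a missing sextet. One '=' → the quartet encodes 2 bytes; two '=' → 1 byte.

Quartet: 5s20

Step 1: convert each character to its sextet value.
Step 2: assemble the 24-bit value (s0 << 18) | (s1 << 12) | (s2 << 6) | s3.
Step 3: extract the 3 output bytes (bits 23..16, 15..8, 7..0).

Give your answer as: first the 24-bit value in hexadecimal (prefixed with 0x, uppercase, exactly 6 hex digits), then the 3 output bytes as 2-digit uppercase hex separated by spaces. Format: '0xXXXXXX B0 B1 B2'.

Sextets: 5=57, s=44, 2=54, 0=52
24-bit: (57<<18) | (44<<12) | (54<<6) | 52
      = 0xE40000 | 0x02C000 | 0x000D80 | 0x000034
      = 0xE6CDB4
Bytes: (v>>16)&0xFF=E6, (v>>8)&0xFF=CD, v&0xFF=B4

Answer: 0xE6CDB4 E6 CD B4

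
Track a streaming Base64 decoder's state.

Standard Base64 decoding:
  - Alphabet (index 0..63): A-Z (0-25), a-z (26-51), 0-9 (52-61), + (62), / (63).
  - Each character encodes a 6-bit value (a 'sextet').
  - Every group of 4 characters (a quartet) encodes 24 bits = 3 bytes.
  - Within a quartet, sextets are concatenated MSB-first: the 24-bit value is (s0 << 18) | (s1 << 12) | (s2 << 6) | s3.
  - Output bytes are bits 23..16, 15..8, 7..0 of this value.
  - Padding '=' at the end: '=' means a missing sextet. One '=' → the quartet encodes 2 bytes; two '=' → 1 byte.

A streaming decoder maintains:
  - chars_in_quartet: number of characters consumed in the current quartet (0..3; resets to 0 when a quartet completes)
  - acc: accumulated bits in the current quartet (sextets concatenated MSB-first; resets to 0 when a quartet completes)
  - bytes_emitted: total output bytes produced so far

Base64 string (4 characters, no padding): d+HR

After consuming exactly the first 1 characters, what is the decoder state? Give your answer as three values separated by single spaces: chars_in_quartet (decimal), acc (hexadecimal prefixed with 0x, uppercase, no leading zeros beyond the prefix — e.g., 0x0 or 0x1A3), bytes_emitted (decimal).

Answer: 1 0x1D 0

Derivation:
After char 0 ('d'=29): chars_in_quartet=1 acc=0x1D bytes_emitted=0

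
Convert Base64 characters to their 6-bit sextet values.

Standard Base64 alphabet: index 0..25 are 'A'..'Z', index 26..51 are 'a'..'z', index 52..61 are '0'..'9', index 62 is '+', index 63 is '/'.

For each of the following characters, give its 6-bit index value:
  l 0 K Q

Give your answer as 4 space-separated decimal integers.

Answer: 37 52 10 16

Derivation:
'l': a..z range, 26 + ord('l') − ord('a') = 37
'0': 0..9 range, 52 + ord('0') − ord('0') = 52
'K': A..Z range, ord('K') − ord('A') = 10
'Q': A..Z range, ord('Q') − ord('A') = 16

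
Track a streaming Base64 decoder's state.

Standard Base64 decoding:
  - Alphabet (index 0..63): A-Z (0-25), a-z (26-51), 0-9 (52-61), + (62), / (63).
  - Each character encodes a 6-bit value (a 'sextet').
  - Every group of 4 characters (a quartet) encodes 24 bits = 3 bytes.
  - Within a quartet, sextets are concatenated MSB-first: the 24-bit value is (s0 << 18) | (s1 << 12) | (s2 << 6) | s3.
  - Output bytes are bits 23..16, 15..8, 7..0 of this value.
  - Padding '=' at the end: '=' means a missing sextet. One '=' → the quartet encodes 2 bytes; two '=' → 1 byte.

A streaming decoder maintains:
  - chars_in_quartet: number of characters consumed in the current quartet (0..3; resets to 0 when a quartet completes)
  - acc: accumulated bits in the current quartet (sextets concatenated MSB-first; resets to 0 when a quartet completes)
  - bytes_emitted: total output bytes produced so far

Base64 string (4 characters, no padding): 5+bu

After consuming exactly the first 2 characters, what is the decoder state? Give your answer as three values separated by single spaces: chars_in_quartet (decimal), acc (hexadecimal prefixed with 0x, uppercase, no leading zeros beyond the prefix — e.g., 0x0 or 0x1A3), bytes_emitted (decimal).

After char 0 ('5'=57): chars_in_quartet=1 acc=0x39 bytes_emitted=0
After char 1 ('+'=62): chars_in_quartet=2 acc=0xE7E bytes_emitted=0

Answer: 2 0xE7E 0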